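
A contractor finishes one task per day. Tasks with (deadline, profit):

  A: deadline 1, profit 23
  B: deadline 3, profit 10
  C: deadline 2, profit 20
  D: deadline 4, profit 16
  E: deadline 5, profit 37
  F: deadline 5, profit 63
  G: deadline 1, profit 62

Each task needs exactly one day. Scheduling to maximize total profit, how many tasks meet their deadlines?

5

Sort by profit descending; place each in the latest free slot ≤ its deadline.
Profit order: F=63 G=62 E=37 A=23 C=20 D=16 B=10
Assign: F→slot 5, G→slot 1, E→slot 4, A skipped, C→slot 2, D→slot 3, B skipped.
Slots: [1:G] [2:C] [3:D] [4:E] [5:F]
5 of 7 scheduled.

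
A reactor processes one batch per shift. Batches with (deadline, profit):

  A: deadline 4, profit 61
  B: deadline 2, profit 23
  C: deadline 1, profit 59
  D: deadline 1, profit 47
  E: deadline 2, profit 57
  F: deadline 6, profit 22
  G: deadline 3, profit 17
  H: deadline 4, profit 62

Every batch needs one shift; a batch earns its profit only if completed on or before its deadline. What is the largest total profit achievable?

261

By profit: H(d4,62), A(d4,61), C(d1,59), E(d2,57), D(d1,47), B(d2,23), F(d6,22), G(d3,17)
H→slot 4; A→slot 3; C→slot 1; E→slot 2; D skipped; B skipped; F→slot 6; G skipped.
Profit = 59 + 57 + 61 + 62 + 22 = 261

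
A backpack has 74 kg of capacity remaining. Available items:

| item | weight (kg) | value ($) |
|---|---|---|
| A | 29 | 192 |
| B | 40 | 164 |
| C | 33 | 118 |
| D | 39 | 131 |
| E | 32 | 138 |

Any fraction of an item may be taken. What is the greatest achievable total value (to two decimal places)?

Greedy by value/weight ratio, highest first.
Ratios (sorted): A 6.62, E 4.31, B 4.10, C 3.58, D 3.36
take A (29 @ 192); take E (32 @ 138); take 13/40 of B → 53.30. Capacity used 74/74.
Total value = 383.30

383.30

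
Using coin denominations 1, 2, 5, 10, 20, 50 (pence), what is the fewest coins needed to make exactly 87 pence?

5

87 − 1×50→37 − 1×20→17 − 1×10→7 − 1×5→2 − 1×2→0
Total coins = 1 + 1 + 1 + 1 + 1 = 5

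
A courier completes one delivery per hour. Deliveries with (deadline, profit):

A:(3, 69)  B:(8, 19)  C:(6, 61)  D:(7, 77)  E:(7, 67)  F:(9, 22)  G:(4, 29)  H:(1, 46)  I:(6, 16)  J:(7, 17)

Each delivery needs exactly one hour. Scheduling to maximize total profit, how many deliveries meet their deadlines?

By profit: D(d7,77), A(d3,69), E(d7,67), C(d6,61), H(d1,46), G(d4,29), F(d9,22), B(d8,19), J(d7,17), I(d6,16)
D→slot 7; A→slot 3; E→slot 6; C→slot 5; H→slot 1; G→slot 4; F→slot 9; B→slot 8; J→slot 2; I skipped.
9 of 10 scheduled.

9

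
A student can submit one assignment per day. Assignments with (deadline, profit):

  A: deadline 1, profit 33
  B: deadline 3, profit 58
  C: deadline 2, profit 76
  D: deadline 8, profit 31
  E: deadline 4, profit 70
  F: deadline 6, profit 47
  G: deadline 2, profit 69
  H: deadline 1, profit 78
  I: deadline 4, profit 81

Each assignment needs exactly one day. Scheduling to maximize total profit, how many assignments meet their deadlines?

Take jobs in profit order; each goes to the latest open slot no later than its deadline.
Profit order: I=81 H=78 C=76 E=70 G=69 B=58 F=47 A=33 D=31
Assign: I→slot 4, H→slot 1, C→slot 2, E→slot 3, G skipped, B skipped, F→slot 6, A skipped, D→slot 8.
Slots: [1:H] [2:C] [3:E] [4:I] [6:F] [8:D]
6 of 9 scheduled.

6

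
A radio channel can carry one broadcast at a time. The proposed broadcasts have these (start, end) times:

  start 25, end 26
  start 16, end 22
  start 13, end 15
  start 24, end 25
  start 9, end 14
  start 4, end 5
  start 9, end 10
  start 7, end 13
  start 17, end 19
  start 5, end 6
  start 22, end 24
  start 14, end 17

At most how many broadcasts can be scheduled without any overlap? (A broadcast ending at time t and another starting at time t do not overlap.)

8

Sorted by end: (4,5)  (5,6)  (9,10)  (7,13)  (9,14)  (13,15)  (14,17)  (17,19)  (16,22)  (22,24)  (24,25)  (25,26)
take (4,5); take (5,6); take (9,10); take (13,15); skip (14,17); take (17,19); take (22,24); take (24,25); take (25,26).
Selected 8 broadcasts.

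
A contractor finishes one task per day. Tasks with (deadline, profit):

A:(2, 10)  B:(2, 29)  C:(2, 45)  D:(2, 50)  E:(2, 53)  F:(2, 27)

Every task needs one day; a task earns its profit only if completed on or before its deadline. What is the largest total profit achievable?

103

Profit order: E=53 D=50 C=45 B=29 F=27 A=10
Assign: E→slot 2, D→slot 1, C skipped, B skipped, F skipped, A skipped.
Slots: [1:D] [2:E]
Profit = 50 + 53 = 103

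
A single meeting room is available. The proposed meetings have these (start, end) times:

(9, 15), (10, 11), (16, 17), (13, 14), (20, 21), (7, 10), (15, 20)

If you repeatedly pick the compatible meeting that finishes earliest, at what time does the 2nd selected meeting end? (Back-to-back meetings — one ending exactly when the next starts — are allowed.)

11

By end time: (7,10), (10,11), (13,14), (9,15), (16,17), (15,20), (20,21).
Pick (7,10); next start ≥ 10 → (10,11); next start ≥ 11 → (13,14); next start ≥ 14 → (16,17); next start ≥ 17 → (20,21).
Selected: (7,10) (10,11) (13,14) (16,17) (20,21)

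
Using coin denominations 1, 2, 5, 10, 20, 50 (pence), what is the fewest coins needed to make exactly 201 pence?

5

201 − 4×50→1 − 1×1→0
Total coins = 4 + 1 = 5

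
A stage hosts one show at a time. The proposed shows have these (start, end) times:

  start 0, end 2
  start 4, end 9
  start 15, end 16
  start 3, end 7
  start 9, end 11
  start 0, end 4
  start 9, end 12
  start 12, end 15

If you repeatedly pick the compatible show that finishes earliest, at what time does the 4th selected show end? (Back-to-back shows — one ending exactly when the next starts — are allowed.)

15

Sorted by end: (0,2)  (0,4)  (3,7)  (4,9)  (9,11)  (9,12)  (12,15)  (15,16)
take (0,2); take (3,7); take (9,11); take (12,15); take (15,16).
Selected: (0,2) (3,7) (9,11) (12,15) (15,16)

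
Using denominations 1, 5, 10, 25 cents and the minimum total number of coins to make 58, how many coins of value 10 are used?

Use the largest denomination that fits, subtract, and repeat.
58 = 2×25 + 1×5 + 3×1
Count of 10: 0

0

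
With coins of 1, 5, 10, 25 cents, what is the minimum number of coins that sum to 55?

3

55 − 2×25→5 − 1×5→0
Total coins = 2 + 1 = 3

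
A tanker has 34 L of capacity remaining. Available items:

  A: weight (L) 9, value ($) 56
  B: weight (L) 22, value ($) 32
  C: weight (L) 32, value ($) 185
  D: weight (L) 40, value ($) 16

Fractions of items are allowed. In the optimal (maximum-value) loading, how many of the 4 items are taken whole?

1

Ratios (sorted): A 6.22, C 5.78, B 1.45, D 0.40
take A (9 @ 56); take 25/32 of C → 144.53. Capacity used 34/34.
1 item(s) taken whole; one partial (take 25/32 of C).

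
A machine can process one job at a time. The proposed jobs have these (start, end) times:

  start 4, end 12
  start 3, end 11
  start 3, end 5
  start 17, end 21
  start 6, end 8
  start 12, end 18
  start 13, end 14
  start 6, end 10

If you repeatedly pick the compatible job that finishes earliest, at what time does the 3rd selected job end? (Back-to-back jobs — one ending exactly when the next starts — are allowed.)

Order by finish time; keep every interval that doesn't clash with the previous kept one.
By end time: (3,5), (6,8), (6,10), (3,11), (4,12), (13,14), (12,18), (17,21).
Pick (3,5); next start ≥ 5 → (6,8); next start ≥ 8 → (13,14); next start ≥ 14 → (17,21).
Selected: (3,5) (6,8) (13,14) (17,21)

14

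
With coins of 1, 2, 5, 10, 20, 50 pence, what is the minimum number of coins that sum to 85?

Use the largest denomination that fits, subtract, and repeat.
85 − 1×50→35 − 1×20→15 − 1×10→5 − 1×5→0
Total coins = 1 + 1 + 1 + 1 = 4

4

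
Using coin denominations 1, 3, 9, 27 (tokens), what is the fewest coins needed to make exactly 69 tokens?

5

Use the largest denomination that fits, subtract, and repeat.
69 = 2×27 + 1×9 + 2×3
Total coins = 2 + 1 + 2 = 5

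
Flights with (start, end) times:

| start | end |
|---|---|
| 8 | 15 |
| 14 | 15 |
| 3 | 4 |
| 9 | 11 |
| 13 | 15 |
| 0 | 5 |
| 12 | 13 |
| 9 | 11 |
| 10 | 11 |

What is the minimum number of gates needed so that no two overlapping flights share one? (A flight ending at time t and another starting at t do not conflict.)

4

The answer is the maximum number of intervals overlapping at any instant.
starts: [0, 3, 8, 9, 9, 10, 12, 13, 14]
ends:   [4, 5, 11, 11, 11, 13, 15, 15, 15]
s0→1 s3→2 e4→1 e5→0 s8→1 s9→2 s9→3 s10→4  — peak 4.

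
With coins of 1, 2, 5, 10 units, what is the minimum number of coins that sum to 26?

26 − 2×10→6 − 1×5→1 − 1×1→0
Total coins = 2 + 1 + 1 = 4

4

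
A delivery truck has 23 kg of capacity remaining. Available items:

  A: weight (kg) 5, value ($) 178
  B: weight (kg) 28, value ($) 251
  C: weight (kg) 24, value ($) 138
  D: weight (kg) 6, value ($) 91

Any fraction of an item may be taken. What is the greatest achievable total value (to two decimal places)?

376.57

Order: A (178/5=35.60) > D (91/6=15.17) > B (251/28=8.96) > C (138/24=5.75)
Fill: take A (5 @ 178) → take D (6 @ 91) → take 12/28 of B → 107.57; 23/23 used.
Total value = 376.57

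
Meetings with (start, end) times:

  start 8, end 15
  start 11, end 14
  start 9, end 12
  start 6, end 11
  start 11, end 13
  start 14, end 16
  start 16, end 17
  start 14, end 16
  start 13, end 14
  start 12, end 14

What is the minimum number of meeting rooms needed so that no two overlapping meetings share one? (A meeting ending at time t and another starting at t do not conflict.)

Count concurrent intervals with a sweep; the peak is the room count.
starts: [6, 8, 9, 11, 11, 12, 13, 14, 14, 16]
ends:   [11, 12, 13, 14, 14, 14, 15, 16, 16, 17]
s6→1 s8→2 s9→3 e11→2 s11→3 s11→4  — peak 4.

4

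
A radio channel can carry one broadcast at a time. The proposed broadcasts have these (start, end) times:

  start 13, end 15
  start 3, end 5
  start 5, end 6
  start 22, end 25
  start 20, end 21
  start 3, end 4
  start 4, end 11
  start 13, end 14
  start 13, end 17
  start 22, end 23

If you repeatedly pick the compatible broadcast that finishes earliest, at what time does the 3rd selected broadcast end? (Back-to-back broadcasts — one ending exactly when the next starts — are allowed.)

14

Sort by end time and greedily take each interval whose start is ≥ the last chosen end.
Sorted by end: (3,4)  (3,5)  (5,6)  (4,11)  (13,14)  (13,15)  (13,17)  (20,21)  (22,23)  (22,25)
take (3,4); skip (3,5); take (5,6); take (13,14); skip (13,15); take (20,21); take (22,23).
Selected: (3,4) (5,6) (13,14) (20,21) (22,23)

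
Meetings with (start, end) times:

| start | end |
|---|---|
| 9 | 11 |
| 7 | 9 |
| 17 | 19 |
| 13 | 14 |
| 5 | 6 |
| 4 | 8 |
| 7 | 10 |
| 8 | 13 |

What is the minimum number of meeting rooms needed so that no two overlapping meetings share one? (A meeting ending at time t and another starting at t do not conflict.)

Count concurrent intervals with a sweep; the peak is the room count.
Events (time:±→running): 4:+→1 5:+→2 6:-→1 7:+→2 7:+→3 … peak 3.

3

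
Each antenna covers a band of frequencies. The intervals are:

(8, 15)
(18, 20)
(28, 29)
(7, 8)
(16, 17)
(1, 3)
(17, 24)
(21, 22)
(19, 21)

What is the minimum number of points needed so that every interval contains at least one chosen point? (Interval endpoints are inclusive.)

6

Sorted: [1,3] [7,8] [8,15] [16,17] [18,20] [19,21] [21,22] [17,24] [28,29]
{[1,3]} hit by 3; {[7,8],[8,15]} hit by 8; {[16,17]} hit by 17; {[18,20],[19,21]} hit by 20; {[21,22],[17,24]} hit by 22; {[28,29]} hit by 29.
Points: 3, 8, 17, 20, 22, 29 (6 total).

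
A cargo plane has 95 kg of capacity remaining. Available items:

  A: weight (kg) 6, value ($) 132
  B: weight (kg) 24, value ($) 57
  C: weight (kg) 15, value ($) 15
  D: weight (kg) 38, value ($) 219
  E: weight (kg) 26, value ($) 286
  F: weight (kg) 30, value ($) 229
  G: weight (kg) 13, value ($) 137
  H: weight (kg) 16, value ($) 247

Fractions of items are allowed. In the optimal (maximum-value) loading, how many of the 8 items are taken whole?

5

Order: A (132/6=22.00) > H (247/16=15.44) > E (286/26=11.00) > G (137/13=10.54) > F (229/30=7.63) > D (219/38=5.76) > B (57/24=2.38) > C (15/15=1.00)
Fill: take A (6 @ 132) → take H (16 @ 247) → take E (26 @ 286) → take G (13 @ 137) → take F (30 @ 229) → take 4/38 of D → 23.05; 95/95 used.
5 item(s) taken whole; one partial (take 4/38 of D).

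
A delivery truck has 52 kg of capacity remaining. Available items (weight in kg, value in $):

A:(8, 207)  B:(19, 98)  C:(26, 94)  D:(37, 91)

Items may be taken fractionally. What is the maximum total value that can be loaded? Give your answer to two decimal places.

395.38

Order: A (207/8=25.88) > B (98/19=5.16) > C (94/26=3.62) > D (91/37=2.46)
Fill: take A (8 @ 207) → take B (19 @ 98) → take 25/26 of C → 90.38; 52/52 used.
Total value = 395.38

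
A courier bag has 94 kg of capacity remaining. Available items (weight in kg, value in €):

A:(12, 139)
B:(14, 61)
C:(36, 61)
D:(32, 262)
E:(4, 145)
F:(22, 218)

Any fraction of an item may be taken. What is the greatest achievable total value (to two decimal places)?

Sort by value per unit weight and fill in that order.
Ratios (sorted): E 36.25, A 11.58, F 9.91, D 8.19, B 4.36, C 1.69
take E (4 @ 145); take A (12 @ 139); take F (22 @ 218); take D (32 @ 262); take B (14 @ 61); take 10/36 of C → 16.94. Capacity used 94/94.
Total value = 841.94

841.94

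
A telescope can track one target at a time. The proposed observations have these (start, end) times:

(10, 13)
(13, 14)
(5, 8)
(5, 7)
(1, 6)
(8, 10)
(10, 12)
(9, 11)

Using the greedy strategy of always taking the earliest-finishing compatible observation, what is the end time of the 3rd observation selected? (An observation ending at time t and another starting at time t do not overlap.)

Sorted by end: (1,6)  (5,7)  (5,8)  (8,10)  (9,11)  (10,12)  (10,13)  (13,14)
take (1,6); take (8,10); skip (9,11); take (10,12); take (13,14).
Selected: (1,6) (8,10) (10,12) (13,14)

12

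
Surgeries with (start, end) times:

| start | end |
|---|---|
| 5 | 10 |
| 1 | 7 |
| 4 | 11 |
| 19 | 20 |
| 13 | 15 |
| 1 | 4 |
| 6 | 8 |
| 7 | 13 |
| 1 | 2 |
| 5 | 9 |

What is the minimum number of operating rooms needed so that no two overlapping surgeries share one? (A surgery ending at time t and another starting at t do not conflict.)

Count concurrent intervals with a sweep; the peak is the room count.
starts: [1, 1, 1, 4, 5, 5, 6, 7, 13, 19]
ends:   [2, 4, 7, 8, 9, 10, 11, 13, 15, 20]
s1→1 s1→2 s1→3 e2→2 e4→1 s4→2 s5→3 s5→4 s6→5  — peak 5.

5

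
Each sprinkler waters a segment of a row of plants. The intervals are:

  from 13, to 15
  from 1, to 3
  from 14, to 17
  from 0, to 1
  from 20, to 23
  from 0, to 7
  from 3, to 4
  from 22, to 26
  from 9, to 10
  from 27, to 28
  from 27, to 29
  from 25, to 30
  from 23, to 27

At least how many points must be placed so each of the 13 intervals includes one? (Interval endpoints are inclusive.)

By right end: [0,1]  [1,3]  [3,4]  [0,7]  [9,10]  [13,15]  [14,17]  [20,23]  [22,26]  [23,27]  [27,28]  [27,29]  [25,30]
[0,1] uncovered → point at 1; [3,4] uncovered → point at 4; [9,10] uncovered → point at 10; [13,15] uncovered → point at 15; [20,23] uncovered → point at 23; [27,28] uncovered → point at 28.
Points: 1, 4, 10, 15, 23, 28 (6 total).

6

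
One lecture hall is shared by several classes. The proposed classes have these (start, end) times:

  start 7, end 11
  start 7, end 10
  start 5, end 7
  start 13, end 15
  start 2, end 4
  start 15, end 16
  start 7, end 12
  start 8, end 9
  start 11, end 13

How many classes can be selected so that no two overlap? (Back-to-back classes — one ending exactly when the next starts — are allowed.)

Greedy by earliest finish: after sorting by end time, pick each interval compatible with the last pick.
By end time: (2,4), (5,7), (8,9), (7,10), (7,11), (7,12), (11,13), (13,15), (15,16).
Pick (2,4); next start ≥ 4 → (5,7); next start ≥ 7 → (8,9); next start ≥ 9 → (11,13); next start ≥ 13 → (13,15); next start ≥ 15 → (15,16).
Selected 6 classes.

6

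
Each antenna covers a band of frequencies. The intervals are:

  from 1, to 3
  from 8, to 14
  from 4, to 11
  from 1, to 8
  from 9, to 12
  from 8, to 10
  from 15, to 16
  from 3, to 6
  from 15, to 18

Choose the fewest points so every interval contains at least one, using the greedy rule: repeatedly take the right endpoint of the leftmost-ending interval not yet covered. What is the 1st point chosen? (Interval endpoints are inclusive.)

3

Sort by right endpoint; whenever an interval is uncovered, place a point at its right end.
Sorted: [1,3] [3,6] [1,8] [8,10] [4,11] [9,12] [8,14] [15,16] [15,18]
{[1,3],[3,6],[1,8]} hit by 3; {[8,10],[4,11],[9,12],[8,14]} hit by 10; {[15,16],[15,18]} hit by 16.
Points: 3, 10, 16 (3 total).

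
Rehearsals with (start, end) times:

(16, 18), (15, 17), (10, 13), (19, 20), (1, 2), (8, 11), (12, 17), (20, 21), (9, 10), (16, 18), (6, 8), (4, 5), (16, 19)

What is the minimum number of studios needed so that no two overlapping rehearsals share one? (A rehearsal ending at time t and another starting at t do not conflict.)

The answer is the maximum number of intervals overlapping at any instant.
Events (time:±→running): 1:+→1 2:-→0 4:+→1 5:-→0 6:+→1 8:-→0 8:+→1 9:+→2 10:-→1 10:+→2 11:-→1 12:+→2 13:-→1 15:+→2 16:+→3 16:+→4 16:+→5 … peak 5.

5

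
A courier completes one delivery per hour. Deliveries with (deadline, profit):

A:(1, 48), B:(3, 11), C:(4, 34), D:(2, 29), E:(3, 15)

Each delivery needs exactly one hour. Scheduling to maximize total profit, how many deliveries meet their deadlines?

Take jobs in profit order; each goes to the latest open slot no later than its deadline.
Profit order: A=48 C=34 D=29 E=15 B=11
Assign: A→slot 1, C→slot 4, D→slot 2, E→slot 3, B skipped.
Slots: [1:A] [2:D] [3:E] [4:C]
4 of 5 scheduled.

4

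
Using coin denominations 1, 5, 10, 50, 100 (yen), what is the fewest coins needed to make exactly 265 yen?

265 = 2×100 + 1×50 + 1×10 + 1×5
Total coins = 2 + 1 + 1 + 1 = 5

5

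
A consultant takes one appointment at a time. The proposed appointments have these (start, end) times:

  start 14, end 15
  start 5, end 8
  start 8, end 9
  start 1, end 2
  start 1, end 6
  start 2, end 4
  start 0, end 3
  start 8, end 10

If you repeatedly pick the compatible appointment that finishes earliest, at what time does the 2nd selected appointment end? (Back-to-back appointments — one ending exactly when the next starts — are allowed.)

4

Greedy by earliest finish: after sorting by end time, pick each interval compatible with the last pick.
By end time: (1,2), (0,3), (2,4), (1,6), (5,8), (8,9), (8,10), (14,15).
Pick (1,2); next start ≥ 2 → (2,4); next start ≥ 4 → (5,8); next start ≥ 8 → (8,9); next start ≥ 9 → (14,15).
Selected: (1,2) (2,4) (5,8) (8,9) (14,15)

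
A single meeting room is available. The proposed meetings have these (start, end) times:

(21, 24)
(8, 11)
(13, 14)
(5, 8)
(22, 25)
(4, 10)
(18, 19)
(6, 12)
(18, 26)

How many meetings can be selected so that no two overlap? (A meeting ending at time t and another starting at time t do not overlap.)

Greedy by earliest finish: after sorting by end time, pick each interval compatible with the last pick.
Sorted by end: (5,8)  (4,10)  (8,11)  (6,12)  (13,14)  (18,19)  (21,24)  (22,25)  (18,26)
take (5,8); take (8,11); take (13,14); take (18,19); take (21,24).
Selected 5 meetings.

5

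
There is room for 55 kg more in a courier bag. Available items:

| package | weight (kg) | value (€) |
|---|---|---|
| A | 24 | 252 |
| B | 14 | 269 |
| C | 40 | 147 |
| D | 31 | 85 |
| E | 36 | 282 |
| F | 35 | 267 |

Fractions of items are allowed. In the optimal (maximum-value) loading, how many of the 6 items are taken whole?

Order: B (269/14=19.21) > A (252/24=10.50) > E (282/36=7.83) > F (267/35=7.63) > C (147/40=3.67) > D (85/31=2.74)
Fill: take B (14 @ 269) → take A (24 @ 252) → take 17/36 of E → 133.17; 55/55 used.
2 item(s) taken whole; one partial (take 17/36 of E).

2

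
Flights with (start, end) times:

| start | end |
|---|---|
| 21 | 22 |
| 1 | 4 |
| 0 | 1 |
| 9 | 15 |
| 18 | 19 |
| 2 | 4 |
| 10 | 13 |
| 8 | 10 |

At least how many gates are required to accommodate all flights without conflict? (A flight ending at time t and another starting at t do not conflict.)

2

Count concurrent intervals with a sweep; the peak is the room count.
starts: [0, 1, 2, 8, 9, 10, 18, 21]
ends:   [1, 4, 4, 10, 13, 15, 19, 22]
s0→1 e1→0 s1→1 s2→2  — peak 2.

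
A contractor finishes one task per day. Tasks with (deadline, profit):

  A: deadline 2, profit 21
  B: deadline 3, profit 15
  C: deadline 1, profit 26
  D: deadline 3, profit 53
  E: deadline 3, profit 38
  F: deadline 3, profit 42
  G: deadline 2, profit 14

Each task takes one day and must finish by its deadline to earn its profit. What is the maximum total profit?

Take jobs in profit order; each goes to the latest open slot no later than its deadline.
Profit order: D=53 F=42 E=38 C=26 A=21 B=15 G=14
Assign: D→slot 3, F→slot 2, E→slot 1, C skipped, A skipped, B skipped, G skipped.
Slots: [1:E] [2:F] [3:D]
Profit = 38 + 42 + 53 = 133

133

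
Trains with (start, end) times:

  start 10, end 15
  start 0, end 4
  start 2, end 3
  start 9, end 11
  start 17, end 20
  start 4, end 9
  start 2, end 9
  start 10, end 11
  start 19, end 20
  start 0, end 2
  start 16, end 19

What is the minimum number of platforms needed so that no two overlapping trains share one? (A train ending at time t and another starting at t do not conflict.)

starts: [0, 0, 2, 2, 4, 9, 10, 10, 16, 17, 19]
ends:   [2, 3, 4, 9, 9, 11, 11, 15, 19, 20, 20]
s0→1 s0→2 e2→1 s2→2 s2→3  — peak 3.

3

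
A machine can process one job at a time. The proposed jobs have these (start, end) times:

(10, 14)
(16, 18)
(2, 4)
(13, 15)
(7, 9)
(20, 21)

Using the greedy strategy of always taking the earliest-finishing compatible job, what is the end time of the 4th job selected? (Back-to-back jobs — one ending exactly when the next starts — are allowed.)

18

Greedy by earliest finish: after sorting by end time, pick each interval compatible with the last pick.
Sorted by end: (2,4)  (7,9)  (10,14)  (13,15)  (16,18)  (20,21)
take (2,4); take (7,9); take (10,14); take (16,18); take (20,21).
Selected: (2,4) (7,9) (10,14) (16,18) (20,21)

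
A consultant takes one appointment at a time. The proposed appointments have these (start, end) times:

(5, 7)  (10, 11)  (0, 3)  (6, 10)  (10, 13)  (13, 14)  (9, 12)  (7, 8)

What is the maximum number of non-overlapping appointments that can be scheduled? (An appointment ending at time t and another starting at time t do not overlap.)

By end time: (0,3), (5,7), (7,8), (6,10), (10,11), (9,12), (10,13), (13,14).
Pick (0,3); next start ≥ 3 → (5,7); next start ≥ 7 → (7,8); next start ≥ 8 → (10,11); next start ≥ 11 → (13,14).
Selected 5 appointments.

5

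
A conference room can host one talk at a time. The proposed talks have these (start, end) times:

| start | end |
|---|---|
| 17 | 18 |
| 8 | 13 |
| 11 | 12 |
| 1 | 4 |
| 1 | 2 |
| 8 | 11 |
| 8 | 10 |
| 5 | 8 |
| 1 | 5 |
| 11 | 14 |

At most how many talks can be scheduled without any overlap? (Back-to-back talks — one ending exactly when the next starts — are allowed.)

Sort by end time and greedily take each interval whose start is ≥ the last chosen end.
By end time: (1,2), (1,4), (1,5), (5,8), (8,10), (8,11), (11,12), (8,13), (11,14), (17,18).
Pick (1,2); next start ≥ 2 → (5,8); next start ≥ 8 → (8,10); next start ≥ 10 → (11,12); next start ≥ 12 → (17,18).
Selected 5 talks.

5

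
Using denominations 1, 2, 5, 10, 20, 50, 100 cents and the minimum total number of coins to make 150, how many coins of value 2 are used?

0

Greedy: take as many of the largest coin as possible, then repeat with the remainder.
150 = 1×100 + 1×50
Count of 2: 0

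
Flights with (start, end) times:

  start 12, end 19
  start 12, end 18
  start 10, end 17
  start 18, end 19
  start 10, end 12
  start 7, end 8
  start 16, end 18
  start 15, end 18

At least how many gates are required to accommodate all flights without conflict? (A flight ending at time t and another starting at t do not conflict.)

5

Count concurrent intervals with a sweep; the peak is the room count.
Events (time:±→running): 7:+→1 8:-→0 10:+→1 10:+→2 12:-→1 12:+→2 12:+→3 15:+→4 16:+→5 … peak 5.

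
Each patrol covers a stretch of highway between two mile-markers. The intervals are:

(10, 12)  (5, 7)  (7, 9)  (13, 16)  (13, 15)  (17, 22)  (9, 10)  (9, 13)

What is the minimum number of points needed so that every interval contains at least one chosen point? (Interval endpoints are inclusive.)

Process intervals by earliest right end; each time one isn't hit yet, stab at its right endpoint.
By right end: [5,7]  [7,9]  [9,10]  [10,12]  [9,13]  [13,15]  [13,16]  [17,22]
[5,7] uncovered → point at 7; [9,10] uncovered → point at 10; [13,15] uncovered → point at 15; [17,22] uncovered → point at 22.
Points: 7, 10, 15, 22 (4 total).

4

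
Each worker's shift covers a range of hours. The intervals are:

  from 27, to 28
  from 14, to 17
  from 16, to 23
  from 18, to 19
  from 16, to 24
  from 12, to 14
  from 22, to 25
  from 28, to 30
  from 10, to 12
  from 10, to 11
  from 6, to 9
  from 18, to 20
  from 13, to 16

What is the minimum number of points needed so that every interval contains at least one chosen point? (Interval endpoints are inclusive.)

Process intervals by earliest right end; each time one isn't hit yet, stab at its right endpoint.
By right end: [6,9]  [10,11]  [10,12]  [12,14]  [13,16]  [14,17]  [18,19]  [18,20]  [16,23]  [16,24]  [22,25]  [27,28]  [28,30]
[6,9] uncovered → point at 9; [10,11] uncovered → point at 11; [12,14] uncovered → point at 14; [18,19] uncovered → point at 19; [22,25] uncovered → point at 25; [27,28] uncovered → point at 28.
Points: 9, 11, 14, 19, 25, 28 (6 total).

6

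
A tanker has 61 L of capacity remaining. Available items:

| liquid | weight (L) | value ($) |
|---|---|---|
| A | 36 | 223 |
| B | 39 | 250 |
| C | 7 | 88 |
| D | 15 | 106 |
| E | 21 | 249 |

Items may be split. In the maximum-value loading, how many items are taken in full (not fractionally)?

3

Sort by value per unit weight and fill in that order.
Order: C (88/7=12.57) > E (249/21=11.86) > D (106/15=7.07) > B (250/39=6.41) > A (223/36=6.19)
Fill: take C (7 @ 88) → take E (21 @ 249) → take D (15 @ 106) → take 18/39 of B → 115.38; 61/61 used.
3 item(s) taken whole; one partial (take 18/39 of B).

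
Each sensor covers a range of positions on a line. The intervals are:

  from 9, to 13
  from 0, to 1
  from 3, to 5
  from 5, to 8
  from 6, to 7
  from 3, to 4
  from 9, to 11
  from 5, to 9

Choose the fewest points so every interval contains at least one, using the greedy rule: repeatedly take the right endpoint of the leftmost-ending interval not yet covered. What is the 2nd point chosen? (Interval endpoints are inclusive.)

4

By right end: [0,1]  [3,4]  [3,5]  [6,7]  [5,8]  [5,9]  [9,11]  [9,13]
[0,1] uncovered → point at 1; [3,4] uncovered → point at 4; [6,7] uncovered → point at 7; [9,11] uncovered → point at 11.
Points: 1, 4, 7, 11 (4 total).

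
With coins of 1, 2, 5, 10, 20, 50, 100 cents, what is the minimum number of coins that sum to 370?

5

Use the largest denomination that fits, subtract, and repeat.
370 − 3×100→70 − 1×50→20 − 1×20→0
Total coins = 3 + 1 + 1 = 5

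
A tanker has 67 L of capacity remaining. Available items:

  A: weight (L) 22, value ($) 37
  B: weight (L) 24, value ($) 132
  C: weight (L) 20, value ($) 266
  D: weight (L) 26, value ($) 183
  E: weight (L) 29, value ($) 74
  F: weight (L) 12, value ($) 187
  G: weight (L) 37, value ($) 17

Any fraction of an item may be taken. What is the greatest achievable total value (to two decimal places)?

Greedy by value/weight ratio, highest first.
Order: F (187/12=15.58) > C (266/20=13.30) > D (183/26=7.04) > B (132/24=5.50) > E (74/29=2.55) > A (37/22=1.68) > G (17/37=0.46)
Fill: take F (12 @ 187) → take C (20 @ 266) → take D (26 @ 183) → take 9/24 of B → 49.50; 67/67 used.
Total value = 685.50

685.50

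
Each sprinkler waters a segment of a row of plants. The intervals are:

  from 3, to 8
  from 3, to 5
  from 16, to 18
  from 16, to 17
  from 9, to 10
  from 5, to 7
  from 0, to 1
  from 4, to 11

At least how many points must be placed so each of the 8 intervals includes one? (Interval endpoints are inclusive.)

By right end: [0,1]  [3,5]  [5,7]  [3,8]  [9,10]  [4,11]  [16,17]  [16,18]
[0,1] uncovered → point at 1; [3,5] uncovered → point at 5; [9,10] uncovered → point at 10; [16,17] uncovered → point at 17.
Points: 1, 5, 10, 17 (4 total).

4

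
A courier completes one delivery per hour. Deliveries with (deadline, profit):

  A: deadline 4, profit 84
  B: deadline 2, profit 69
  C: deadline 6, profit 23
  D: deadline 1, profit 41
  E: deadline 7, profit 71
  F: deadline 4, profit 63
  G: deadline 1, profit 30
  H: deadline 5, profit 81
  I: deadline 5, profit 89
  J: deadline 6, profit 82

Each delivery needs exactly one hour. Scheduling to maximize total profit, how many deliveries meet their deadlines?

Take jobs in profit order; each goes to the latest open slot no later than its deadline.
By profit: I(d5,89), A(d4,84), J(d6,82), H(d5,81), E(d7,71), B(d2,69), F(d4,63), D(d1,41), G(d1,30), C(d6,23)
I→slot 5; A→slot 4; J→slot 6; H→slot 3; E→slot 7; B→slot 2; F→slot 1; D skipped; G skipped; C skipped.
7 of 10 scheduled.

7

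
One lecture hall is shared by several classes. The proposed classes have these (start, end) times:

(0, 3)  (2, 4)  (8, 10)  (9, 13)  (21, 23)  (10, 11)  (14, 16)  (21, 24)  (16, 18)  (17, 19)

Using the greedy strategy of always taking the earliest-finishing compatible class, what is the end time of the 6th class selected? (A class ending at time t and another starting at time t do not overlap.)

Sorted by end: (0,3)  (2,4)  (8,10)  (10,11)  (9,13)  (14,16)  (16,18)  (17,19)  (21,23)  (21,24)
take (0,3); skip (2,4); take (8,10); take (10,11); take (14,16); take (16,18); take (21,23).
Selected: (0,3) (8,10) (10,11) (14,16) (16,18) (21,23)

23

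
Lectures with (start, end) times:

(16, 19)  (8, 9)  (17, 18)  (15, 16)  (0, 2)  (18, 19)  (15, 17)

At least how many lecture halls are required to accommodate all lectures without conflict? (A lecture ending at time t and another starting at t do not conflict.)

2

Count concurrent intervals with a sweep; the peak is the room count.
starts: [0, 8, 15, 15, 16, 17, 18]
ends:   [2, 9, 16, 17, 18, 19, 19]
s0→1 e2→0 s8→1 e9→0 s15→1 s15→2  — peak 2.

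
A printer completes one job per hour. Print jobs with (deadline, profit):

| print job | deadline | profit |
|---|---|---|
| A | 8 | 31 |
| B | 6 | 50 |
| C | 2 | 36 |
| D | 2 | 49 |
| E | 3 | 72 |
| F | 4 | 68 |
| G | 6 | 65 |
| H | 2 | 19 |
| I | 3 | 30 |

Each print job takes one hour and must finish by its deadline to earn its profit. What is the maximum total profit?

371

Take jobs in profit order; each goes to the latest open slot no later than its deadline.
Profit order: E=72 F=68 G=65 B=50 D=49 C=36 A=31 I=30 H=19
Assign: E→slot 3, F→slot 4, G→slot 6, B→slot 5, D→slot 2, C→slot 1, A→slot 8, I skipped, H skipped.
Slots: [1:C] [2:D] [3:E] [4:F] [5:B] [6:G] [8:A]
Profit = 36 + 49 + 72 + 68 + 50 + 65 + 31 = 371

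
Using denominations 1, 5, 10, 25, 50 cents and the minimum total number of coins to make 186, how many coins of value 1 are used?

1

Greedy: take as many of the largest coin as possible, then repeat with the remainder.
186 = 3×50 + 1×25 + 1×10 + 1×1
Count of 1: 1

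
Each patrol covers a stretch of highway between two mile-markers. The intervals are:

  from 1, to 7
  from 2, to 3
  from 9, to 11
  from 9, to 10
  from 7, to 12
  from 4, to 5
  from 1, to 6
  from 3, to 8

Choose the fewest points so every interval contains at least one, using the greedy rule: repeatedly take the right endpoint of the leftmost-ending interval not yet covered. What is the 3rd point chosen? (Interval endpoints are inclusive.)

10

Sorted: [2,3] [4,5] [1,6] [1,7] [3,8] [9,10] [9,11] [7,12]
{[2,3]} hit by 3; {[4,5],[1,6],[1,7],[3,8]} hit by 5; {[9,10],[9,11],[7,12]} hit by 10.
Points: 3, 5, 10 (3 total).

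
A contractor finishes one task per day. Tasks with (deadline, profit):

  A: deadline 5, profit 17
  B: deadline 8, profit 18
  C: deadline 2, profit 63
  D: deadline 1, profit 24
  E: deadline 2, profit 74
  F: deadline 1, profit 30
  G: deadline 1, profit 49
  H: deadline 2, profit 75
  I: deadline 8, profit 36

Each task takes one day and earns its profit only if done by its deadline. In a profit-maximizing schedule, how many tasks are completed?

Take jobs in profit order; each goes to the latest open slot no later than its deadline.
By profit: H(d2,75), E(d2,74), C(d2,63), G(d1,49), I(d8,36), F(d1,30), D(d1,24), B(d8,18), A(d5,17)
H→slot 2; E→slot 1; C skipped; G skipped; I→slot 8; F skipped; D skipped; B→slot 7; A→slot 5.
5 of 9 scheduled.

5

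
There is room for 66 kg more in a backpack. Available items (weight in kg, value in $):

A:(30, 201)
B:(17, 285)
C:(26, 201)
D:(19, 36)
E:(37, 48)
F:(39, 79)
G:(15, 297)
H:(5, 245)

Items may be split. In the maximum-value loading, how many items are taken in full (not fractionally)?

Ratios (sorted): H 49.00, G 19.80, B 16.76, C 7.73, A 6.70, F 2.03, D 1.89, E 1.30
take H (5 @ 245); take G (15 @ 297); take B (17 @ 285); take C (26 @ 201); take 3/30 of A → 20.10. Capacity used 66/66.
4 item(s) taken whole; one partial (take 3/30 of A).

4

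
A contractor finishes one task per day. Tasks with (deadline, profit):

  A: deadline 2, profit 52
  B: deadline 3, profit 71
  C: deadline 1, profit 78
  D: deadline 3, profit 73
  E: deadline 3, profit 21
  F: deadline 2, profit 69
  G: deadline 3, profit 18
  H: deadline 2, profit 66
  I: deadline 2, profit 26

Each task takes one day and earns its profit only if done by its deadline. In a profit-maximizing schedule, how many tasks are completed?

3

By profit: C(d1,78), D(d3,73), B(d3,71), F(d2,69), H(d2,66), A(d2,52), I(d2,26), E(d3,21), G(d3,18)
C→slot 1; D→slot 3; B→slot 2; F skipped; H skipped; A skipped; I skipped; E skipped; G skipped.
3 of 9 scheduled.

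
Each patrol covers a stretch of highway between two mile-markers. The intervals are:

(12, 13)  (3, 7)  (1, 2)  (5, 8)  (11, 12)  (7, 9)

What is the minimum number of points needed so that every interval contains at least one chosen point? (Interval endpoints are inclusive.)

3

By right end: [1,2]  [3,7]  [5,8]  [7,9]  [11,12]  [12,13]
[1,2] uncovered → point at 2; [3,7] uncovered → point at 7; [11,12] uncovered → point at 12.
Points: 2, 7, 12 (3 total).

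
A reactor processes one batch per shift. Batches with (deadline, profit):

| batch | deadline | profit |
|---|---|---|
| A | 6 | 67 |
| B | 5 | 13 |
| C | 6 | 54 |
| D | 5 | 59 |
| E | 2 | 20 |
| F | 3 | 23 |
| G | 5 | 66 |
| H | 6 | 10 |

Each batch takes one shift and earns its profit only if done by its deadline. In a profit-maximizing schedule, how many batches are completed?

By profit: A(d6,67), G(d5,66), D(d5,59), C(d6,54), F(d3,23), E(d2,20), B(d5,13), H(d6,10)
A→slot 6; G→slot 5; D→slot 4; C→slot 3; F→slot 2; E→slot 1; B skipped; H skipped.
6 of 8 scheduled.

6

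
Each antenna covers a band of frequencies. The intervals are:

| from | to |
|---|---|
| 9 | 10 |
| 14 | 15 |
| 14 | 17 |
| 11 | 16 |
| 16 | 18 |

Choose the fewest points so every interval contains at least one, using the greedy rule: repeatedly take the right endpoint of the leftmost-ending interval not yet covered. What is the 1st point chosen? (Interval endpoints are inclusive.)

10

Sorted: [9,10] [14,15] [11,16] [14,17] [16,18]
{[9,10]} hit by 10; {[14,15],[11,16],[14,17]} hit by 15; {[16,18]} hit by 18.
Points: 10, 15, 18 (3 total).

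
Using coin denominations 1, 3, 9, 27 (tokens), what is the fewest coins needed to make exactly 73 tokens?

Greedy: take as many of the largest coin as possible, then repeat with the remainder.
73 − 2×27→19 − 2×9→1 − 1×1→0
Total coins = 2 + 2 + 1 = 5

5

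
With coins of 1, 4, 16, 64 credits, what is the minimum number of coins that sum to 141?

141 = 2×64 + 3×4 + 1×1
Total coins = 2 + 3 + 1 = 6

6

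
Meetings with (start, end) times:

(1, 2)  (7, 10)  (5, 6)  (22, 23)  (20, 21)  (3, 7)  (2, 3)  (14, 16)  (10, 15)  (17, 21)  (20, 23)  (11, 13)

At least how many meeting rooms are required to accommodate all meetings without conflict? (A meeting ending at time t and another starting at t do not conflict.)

Count concurrent intervals with a sweep; the peak is the room count.
starts: [1, 2, 3, 5, 7, 10, 11, 14, 17, 20, 20, 22]
ends:   [2, 3, 6, 7, 10, 13, 15, 16, 21, 21, 23, 23]
s1→1 e2→0 s2→1 e3→0 s3→1 s5→2 e6→1 e7→0 s7→1 e10→0 s10→1 s11→2 e13→1 s14→2 e15→1 e16→0 s17→1 s20→2 s20→3  — peak 3.

3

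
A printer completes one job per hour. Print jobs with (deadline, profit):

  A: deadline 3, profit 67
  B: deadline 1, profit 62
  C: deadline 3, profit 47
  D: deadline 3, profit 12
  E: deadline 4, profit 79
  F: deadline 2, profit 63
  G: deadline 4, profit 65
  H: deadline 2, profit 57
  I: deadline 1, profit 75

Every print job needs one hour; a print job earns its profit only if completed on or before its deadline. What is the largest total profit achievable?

Profit order: E=79 I=75 A=67 G=65 F=63 B=62 H=57 C=47 D=12
Assign: E→slot 4, I→slot 1, A→slot 3, G→slot 2, F skipped, B skipped, H skipped, C skipped, D skipped.
Slots: [1:I] [2:G] [3:A] [4:E]
Profit = 75 + 65 + 67 + 79 = 286

286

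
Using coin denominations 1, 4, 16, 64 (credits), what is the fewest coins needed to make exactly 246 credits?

246 = 3×64 + 3×16 + 1×4 + 2×1
Total coins = 3 + 3 + 1 + 2 = 9

9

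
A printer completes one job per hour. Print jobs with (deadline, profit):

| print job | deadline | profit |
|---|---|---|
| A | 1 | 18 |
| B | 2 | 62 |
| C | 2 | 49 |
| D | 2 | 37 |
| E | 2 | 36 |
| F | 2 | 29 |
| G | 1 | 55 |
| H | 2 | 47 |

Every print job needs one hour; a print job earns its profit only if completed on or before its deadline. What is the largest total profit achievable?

117

Sort by profit descending; place each in the latest free slot ≤ its deadline.
Profit order: B=62 G=55 C=49 H=47 D=37 E=36 F=29 A=18
Assign: B→slot 2, G→slot 1, C skipped, H skipped, D skipped, E skipped, F skipped, A skipped.
Slots: [1:G] [2:B]
Profit = 55 + 62 = 117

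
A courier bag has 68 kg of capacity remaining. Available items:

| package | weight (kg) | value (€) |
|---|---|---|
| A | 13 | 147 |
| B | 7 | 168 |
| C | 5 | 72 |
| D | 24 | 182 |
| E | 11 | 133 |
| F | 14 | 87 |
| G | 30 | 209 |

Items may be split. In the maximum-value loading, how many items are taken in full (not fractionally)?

Order: B (168/7=24.00) > C (72/5=14.40) > E (133/11=12.09) > A (147/13=11.31) > D (182/24=7.58) > G (209/30=6.97) > F (87/14=6.21)
Fill: take B (7 @ 168) → take C (5 @ 72) → take E (11 @ 133) → take A (13 @ 147) → take D (24 @ 182) → take 8/30 of G → 55.73; 68/68 used.
5 item(s) taken whole; one partial (take 8/30 of G).

5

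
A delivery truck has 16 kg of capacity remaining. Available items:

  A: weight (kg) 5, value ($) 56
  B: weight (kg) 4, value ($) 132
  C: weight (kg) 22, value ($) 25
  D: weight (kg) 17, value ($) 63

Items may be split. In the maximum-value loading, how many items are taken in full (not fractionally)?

2

Order: B (132/4=33.00) > A (56/5=11.20) > D (63/17=3.71) > C (25/22=1.14)
Fill: take B (4 @ 132) → take A (5 @ 56) → take 7/17 of D → 25.94; 16/16 used.
2 item(s) taken whole; one partial (take 7/17 of D).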